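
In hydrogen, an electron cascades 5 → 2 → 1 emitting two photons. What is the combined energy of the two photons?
13.06 eV

The energy levels of hydrogen are E_n = -13.6057 / n² eV.

First transition (5 → 2):
ΔE₁ = |E_2 - E_5|
ΔE₁ = |-3.40142500 - (-0.54422800)| = 2.85720 eV

Second transition (2 → 1):
ΔE₂ = |E_1 - E_2|
ΔE₂ = |-13.60570000 - (-3.40142500)| = 10.20428 eV

Total energy released:
E_total = ΔE₁ + ΔE₂ = 2.85720 + 10.20428 = 13.06 eV

Note: This equals the direct transition 5 → 1: 13.06 eV ✓
Energy is conserved regardless of the path taken.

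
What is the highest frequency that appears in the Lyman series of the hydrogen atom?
3.2898e+15 Hz

The series limit corresponds to the transition from n = ∞ to n = 1.
This is the highest energy (shortest wavelength) transition in the Lyman series.

E_∞ = 0 eV
E_1 = -13.6057 / 1² = -13.605700 eV

Energy at series limit:
ΔE = E_∞ - E_1 = 0 - (-13.605700) = 13.605700 eV
E = 13.605700 eV × (1.602177 × 10⁻¹⁹ J/eV) = 2.179874e-18 J
f = E/h = 2.179874e-18 J / (6.62607 × 10⁻³⁴ J·s) = 3.2898e+15 Hz

This energy equals the ionization energy from the n = 1 state of hydrogen.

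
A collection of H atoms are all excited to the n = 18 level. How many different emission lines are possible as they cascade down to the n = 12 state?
21

The electron can occupy levels n = 12, 13, ..., 18 during de-excitation — that is m = 18 - 12 + 1 = 7 distinct levels.

The number of distinct spectral lines equals the number of ways to choose 2 of these m levels (each pair gives one possible emission transition):

Number of lines = m(m-1)/2 = 7×6/2 = 21

These correspond to all possible transitions between the 7 levels:
18 → 17, 18 → 16, 18 → 15, 18 → 14, 18 → 13, 18 → 12, 17 → 16, 17 → 15...

Each transition produces a photon with a unique energy (and thus wavelength). This count does not depend on Z.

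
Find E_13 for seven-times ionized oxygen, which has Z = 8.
-5.152 eV

For hydrogen-like ions, the energy levels scale with Z²:
E_n = -13.6057 Z² / n² eV

For O⁷⁺ (Z = 8) at n = 13:
E_13 = -13.6057 × 8² / 13²
E_13 = -13.6057 × 64 / 169
E_13 = -870.7648 / 169
E_13 = -5.152 eV

The energy is 64 times more negative than hydrogen at the same n due to the stronger nuclear charge.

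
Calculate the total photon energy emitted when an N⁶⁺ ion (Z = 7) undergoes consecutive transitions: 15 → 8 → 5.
23.704 eV

The energy levels of N⁶⁺ are E_n = -13.6057 × 7² / n² eV.

First transition (15 → 8):
ΔE₁ = |E_8 - E_15|
ΔE₁ = |-10.416864063 - (-2.963019111)| = 7.453845 eV

Second transition (8 → 5):
ΔE₂ = |E_5 - E_8|
ΔE₂ = |-26.667172000 - (-10.416864063)| = 16.250308 eV

Total energy released:
E_total = ΔE₁ + ΔE₂ = 7.453845 + 16.250308 = 23.704 eV

Note: This equals the direct transition 15 → 5: 23.704 eV ✓
Energy is conserved regardless of the path taken.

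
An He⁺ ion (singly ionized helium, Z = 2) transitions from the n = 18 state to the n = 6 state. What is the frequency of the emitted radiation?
3.25e+14 Hz

First, find the transition energy:
E_18 = -13.6057 × 2² / 18² = -0.1679716 eV
E_6 = -13.6057 × 2² / 6² = -1.5117444 eV
|ΔE| = |E_6 - E_18| = 1.3437728 eV

Convert to Joules: E = 1.3437728 eV × (1.602177 × 10⁻¹⁹ J/eV) = 2.1530e-19 J

Using E = hf:
f = E/h = 2.1530e-19 J / (6.62607 × 10⁻³⁴ J·s)
f = 3.25e+14 Hz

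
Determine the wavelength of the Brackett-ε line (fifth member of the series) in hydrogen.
1816.92248 nm

The lines of a series are numbered from the longest wavelength (smallest ΔE) outward; the fifth line is the transition from n = n_f + 5 to n_f.
The Brackett series has all transitions ending at n_f = 4.

For H, the fifth line (ε-line) is the jump from n = 9 to n = 4:
E_9 = -13.6057 / 9² = -0.16797160494 eV
E_4 = -13.6057 / 4² = -0.85035625000 eV
ΔE = E_9 - E_4 = 0.68238464506 eV

λ = hc/E = 1239.84 eV·nm / 0.68238464506 eV
λ = 1816.92248 nm

This is the ε-line of the Brackett series in H.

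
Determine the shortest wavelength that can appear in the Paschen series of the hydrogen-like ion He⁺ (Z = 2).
205.03465 nm

The series limit corresponds to the transition from n = ∞ to n = 3.
This is the highest energy (shortest wavelength) transition in the Paschen series.

E_∞ = 0 eV
E_3 = -13.6057 × 2² / 3² = -6.046977778 eV

Energy at series limit:
ΔE = E_∞ - E_3 = 0 - (-6.046977778) = 6.046977778 eV
λ = hc/E = 1239.84 eV·nm / 6.046977778 eV = 205.03465 nm

This energy equals the ionization energy from the n = 3 state of He⁺.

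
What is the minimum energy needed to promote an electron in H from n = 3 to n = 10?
1.3757 eV

The energy levels of a hydrogen-like atom are E_n = -13.6057 eV / n².

Energy at n = 3: E_3 = -13.6057 / 3² = -1.5117444 eV
Energy at n = 10: E_10 = -13.6057 / 10² = -0.1360570 eV

The excitation energy is the difference:
ΔE = E_10 - E_3
ΔE = -0.1360570 - (-1.5117444)
ΔE = 1.3757 eV

Since this is positive, energy must be absorbed (photon absorption).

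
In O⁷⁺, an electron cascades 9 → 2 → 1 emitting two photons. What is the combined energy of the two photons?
860.01 eV

The energy levels of O⁷⁺ are E_n = -13.6057 × 8² / n² eV.

First transition (9 → 2):
ΔE₁ = |E_2 - E_9|
ΔE₁ = |-217.69120000 - (-10.75018272)| = 206.94102 eV

Second transition (2 → 1):
ΔE₂ = |E_1 - E_2|
ΔE₂ = |-870.76480000 - (-217.69120000)| = 653.07360 eV

Total energy released:
E_total = ΔE₁ + ΔE₂ = 206.94102 + 653.07360 = 860.01 eV

Note: This equals the direct transition 9 → 1: 860.01 eV ✓
Energy is conserved regardless of the path taken.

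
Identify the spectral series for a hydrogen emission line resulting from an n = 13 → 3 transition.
Paschen series

The spectral series in hydrogen are named based on the final (lower) energy level:
- Lyman series: n_final = 1 (ultraviolet)
- Balmer series: n_final = 2 (visible/near-UV)
- Paschen series: n_final = 3 (infrared)
- Brackett series: n_final = 4 (infrared)
- Pfund series: n_final = 5 (far infrared)

Since this transition ends at n = 3, it belongs to the Paschen series.

For reference, this 13 → 3 line has photon energy
ΔE = 13.6057 eV × (1/3² - 1/13²) = 1.43123734 eV,
corresponding to wavelength λ = hc/ΔE = 1239.84 eV·nm / 1.43123734 eV = 866.2714 nm in the infrared region.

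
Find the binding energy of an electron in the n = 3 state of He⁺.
6.04698 eV

The ionization energy is the energy needed to remove the electron completely (n → ∞).

For a hydrogen-like ion with Z = 2, E_n = -13.6057 Z² / n² eV.

At n = 3: E_3 = -13.6057 × 2² / 3² = -6.04697778 eV
At n = ∞: E_∞ = 0 eV

Ionization energy = E_∞ - E_3 = 0 - (-6.04697778) = 6.04697778 eV
Ionization energy ≈ 6.04698 eV

This is also called the binding energy of the electron in state n = 3.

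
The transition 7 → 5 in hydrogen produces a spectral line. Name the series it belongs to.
Pfund series

The spectral series in hydrogen are named based on the final (lower) energy level:
- Lyman series: n_final = 1 (ultraviolet)
- Balmer series: n_final = 2 (visible/near-UV)
- Paschen series: n_final = 3 (infrared)
- Brackett series: n_final = 4 (infrared)
- Pfund series: n_final = 5 (far infrared)

Since this transition ends at n = 5, it belongs to the Pfund series.

For reference, this 7 → 5 line has photon energy
ΔE = 13.6057 eV × (1/5² - 1/7²) = 0.2665606531 eV,
corresponding to wavelength λ = hc/ΔE = 1239.84 eV·nm / 0.2665606531 eV = 4651.2491 nm in the far infrared region.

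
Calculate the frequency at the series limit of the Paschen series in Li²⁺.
3.2898e+15 Hz

The series limit corresponds to the transition from n = ∞ to n = 3.
This is the highest energy (shortest wavelength) transition in the Paschen series.

E_∞ = 0 eV
E_3 = -13.6057 × 3² / 3² = -13.605700 eV

Energy at series limit:
ΔE = E_∞ - E_3 = 0 - (-13.605700) = 13.605700 eV
E = 13.605700 eV × (1.602177 × 10⁻¹⁹ J/eV) = 2.179874e-18 J
f = E/h = 2.179874e-18 J / (6.62607 × 10⁻³⁴ J·s) = 3.2898e+15 Hz

This energy equals the ionization energy from the n = 3 state of Li²⁺.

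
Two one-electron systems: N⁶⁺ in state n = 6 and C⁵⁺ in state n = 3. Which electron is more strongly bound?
C⁵⁺ at n = 3 (E = -54.42280 eV)

Using E_n = -13.6057 Z² / n² eV:

N⁶⁺ (Z = 7) at n = 6:
E = -13.6057 × 7² / 6² = -13.6057 × 49 / 36 = -18.51886944 eV

C⁵⁺ (Z = 6) at n = 3:
E = -13.6057 × 6² / 3² = -13.6057 × 36 / 9 = -54.42280000 eV

Since -54.42280000 eV < -18.51886944 eV,
C⁵⁺ at n = 3 is more tightly bound (requires more energy to ionize).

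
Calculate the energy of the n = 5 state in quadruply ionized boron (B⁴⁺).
-13.61 eV

For hydrogen-like ions, the energy levels scale with Z²:
E_n = -13.6057 Z² / n² eV

For B⁴⁺ (Z = 5) at n = 5:
E_5 = -13.6057 × 5² / 5²
E_5 = -13.6057 × 25 / 25
E_5 = -340.1425 / 25
E_5 = -13.61 eV

The energy is 25 times more negative than hydrogen at the same n due to the stronger nuclear charge.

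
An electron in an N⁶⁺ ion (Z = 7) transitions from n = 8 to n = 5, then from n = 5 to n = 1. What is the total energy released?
656.262436 eV

The energy levels of N⁶⁺ are E_n = -13.6057 × 7² / n² eV.

First transition (8 → 5):
ΔE₁ = |E_5 - E_8|
ΔE₁ = |-26.667172000000 - (-10.416864062500)| = 16.250307938 eV

Second transition (5 → 1):
ΔE₂ = |E_1 - E_5|
ΔE₂ = |-666.679300000000 - (-26.667172000000)| = 640.012128000 eV

Total energy released:
E_total = ΔE₁ + ΔE₂ = 16.250307938 + 640.012128000 = 656.262436 eV

Note: This equals the direct transition 8 → 1: 656.262436 eV ✓
Energy is conserved regardless of the path taken.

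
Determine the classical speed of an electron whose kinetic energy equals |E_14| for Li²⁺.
4.69e+05 m/s (or 0.156375% of c)

The binding energy at n = 14 for Li²⁺ is:
E_14 = -13.6057 × 3²/14² = -0.62475153 eV
|E_14| = 0.62475153 eV

Convert to Joules:
KE = 0.62475153 eV × (1.602177 × 10⁻¹⁹ J/eV) = 1.0010e-19 J

Using KE = ½mv²:
v = √(2·KE/m_e)
v = √(2 × 1.0010e-19 J / 9.10938 × 10⁻³¹ kg)
v = 4.69e+05 m/s

This is approximately 0.156375% the speed of light.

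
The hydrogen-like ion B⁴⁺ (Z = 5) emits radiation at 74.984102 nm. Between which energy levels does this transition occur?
n = 4 → n = 3

First, find the photon energy from the wavelength (hc = 1239.84 eV·nm):
E = hc/λ = 1239.84 eV·nm / 74.984102 nm = 16.534705 eV

The energy levels of B⁴⁺ satisfy E_n = -13.6057 × 5² / n² eV, so an emission n_i → n_f releases
ΔE = 13.6057 × 5² × (1/n_f² − 1/n_i²) eV.

Setting ΔE equal to the photon energy:
1/n_f² − 1/n_i² = 16.534705 / (13.6057 × 5²) = 0.048611112

Since 1/n_i² must be positive, we need 1/n_f² > 0.048611112, i.e. n_f ≤ 4. For each allowed n_f, solve n_i = (1/n_f² − 0.048611112)^(−1/2) and check whether it is a whole number:
  n_f = 1: 1/n_i² = 1.000000000 − 0.048611112 = 0.951388888 → n_i = 1.025  (not an integer) ✗
  n_f = 2: 1/n_i² = 0.250000000 − 0.048611112 = 0.201388888 → n_i = 2.228  (not an integer) ✗
  n_f = 3: 1/n_i² = 0.111111111 − 0.048611112 = 0.062499999 → n_i = 4.000  → integer, n_i = 4 ✓
  n_f = 4: 1/n_i² = 0.062500000 − 0.048611112 = 0.013888888 → n_i = 8.485  (not an integer) ✗

Only n_f = 3 gives an integer upper level, n_i = 4.

The transition is from n = 4 to n = 3 (emission).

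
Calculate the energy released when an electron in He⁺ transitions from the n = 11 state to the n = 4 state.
2.9516 eV

The energy levels are E_n = -13.6057 Z² eV / n².

Energy at n = 11: E_11 = -13.6057 × 2² / 11² = -0.4497752 eV
Energy at n = 4: E_4 = -13.6057 × 2² / 4² = -3.4014250 eV

For emission (electron falling to lower state), the photon energy is:
E_photon = E_11 - E_4 = |-0.4497752 - (-3.4014250)|
E_photon = 2.9516 eV

This energy is carried away by the emitted photon.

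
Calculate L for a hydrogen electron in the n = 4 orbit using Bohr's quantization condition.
4.21829e-34 J·s (or 4ℏ)

In the Bohr model, angular momentum is quantized:
L = nℏ

where ℏ = h/(2π) = 1.0545718e-34 J·s

For n = 4:
L = 4 × 1.0545718e-34 J·s
L = 4.21829e-34 J·s

This can also be written as L = 4ℏ.
The angular momentum is an integer multiple of the reduced Planck constant.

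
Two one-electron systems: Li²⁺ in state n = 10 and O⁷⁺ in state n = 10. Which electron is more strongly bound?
O⁷⁺ at n = 10 (E = -8.70765 eV)

Using E_n = -13.6057 Z² / n² eV:

Li²⁺ (Z = 3) at n = 10:
E = -13.6057 × 3² / 10² = -13.6057 × 9 / 100 = -1.22451300 eV

O⁷⁺ (Z = 8) at n = 10:
E = -13.6057 × 8² / 10² = -13.6057 × 64 / 100 = -8.70764800 eV

Since -8.70764800 eV < -1.22451300 eV,
O⁷⁺ at n = 10 is more tightly bound (requires more energy to ionize).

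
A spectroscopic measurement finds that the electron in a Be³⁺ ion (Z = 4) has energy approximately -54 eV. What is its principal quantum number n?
n = 2

The exact energy levels follow E_n = -13.6057 Z² / n² eV with Z = 4.

The measured value (-54 eV) is reported to only 2 significant figures, so we must test candidate n values and see which one matches to that precision.

Candidate energies:
  n = 1:  E = -13.6057 × 4² / 1² = -217.69120 eV
  n = 2:  E = -13.6057 × 4² / 2² = -54.42280 eV  ← matches
  n = 3:  E = -13.6057 × 4² / 3² = -24.18791 eV
  n = 4:  E = -13.6057 × 4² / 4² = -13.60570 eV

Checking against the measurement of -54 eV (2 sig figs), only n = 2 agrees:
E_2 = -54.42280 eV, which rounds to -54 eV ✓

Therefore n = 2.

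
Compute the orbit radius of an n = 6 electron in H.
1.9050 nm (or 19.0504 Å)

The Bohr radius formula is:
r_n = n² a₀ / Z

where a₀ = 0.0529177 nm is the Bohr radius.

For H (Z = 1) at n = 6:
r_6 = 6² × 0.0529177 nm / 1
r_6 = 36 × 0.0529177 nm / 1
r_6 = 1.90504 nm / 1
r_6 = 1.9050 nm

The electron orbits at approximately 1.9050 nm from the nucleus.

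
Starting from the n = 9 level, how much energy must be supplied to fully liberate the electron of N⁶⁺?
8.231 eV

The ionization energy is the energy needed to remove the electron completely (n → ∞).

For a hydrogen-like ion with Z = 7, E_n = -13.6057 Z² / n² eV.

At n = 9: E_9 = -13.6057 × 7² / 9² = -8.230609 eV
At n = ∞: E_∞ = 0 eV

Ionization energy = E_∞ - E_9 = 0 - (-8.230609) = 8.230609 eV
Ionization energy ≈ 8.231 eV

This is also called the binding energy of the electron in state n = 9.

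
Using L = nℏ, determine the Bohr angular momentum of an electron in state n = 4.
4.218e-34 J·s (or 4ℏ)

In the Bohr model, angular momentum is quantized:
L = nℏ

where ℏ = h/(2π) = 1.05457e-34 J·s

For n = 4:
L = 4 × 1.05457e-34 J·s
L = 4.218e-34 J·s

This can also be written as L = 4ℏ.
The angular momentum is an integer multiple of the reduced Planck constant.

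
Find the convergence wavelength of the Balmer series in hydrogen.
364.50605 nm

The series limit corresponds to the transition from n = ∞ to n = 2.
This is the highest energy (shortest wavelength) transition in the Balmer series.

E_∞ = 0 eV
E_2 = -13.6057 / 2² = -3.401425000 eV

Energy at series limit:
ΔE = E_∞ - E_2 = 0 - (-3.401425000) = 3.401425000 eV
λ = hc/E = 1239.84 eV·nm / 3.401425000 eV = 364.50605 nm

This energy equals the ionization energy from the n = 2 state of hydrogen.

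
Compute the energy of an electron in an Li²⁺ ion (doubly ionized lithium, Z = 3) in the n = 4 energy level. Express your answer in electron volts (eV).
-7.653 eV

The energy levels of a hydrogen-like atom are given by:
E_n = -13.6057 Z² / n² eV  (with Z = 3 for Li²⁺)

For n = 4:
E_4 = -13.6057 × 3² / 4²
E_4 = -13.6057 × 9 / 16
E_4 = -7.653 eV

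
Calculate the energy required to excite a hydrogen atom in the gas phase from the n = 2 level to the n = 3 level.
1.889681 eV

The energy levels of a hydrogen-like atom are E_n = -13.6057 eV / n².

Energy at n = 2: E_2 = -13.6057 / 2² = -3.401425000 eV
Energy at n = 3: E_3 = -13.6057 / 3² = -1.511744444 eV

The excitation energy is the difference:
ΔE = E_3 - E_2
ΔE = -1.511744444 - (-3.401425000)
ΔE = 1.889681 eV

Since this is positive, energy must be absorbed (photon absorption).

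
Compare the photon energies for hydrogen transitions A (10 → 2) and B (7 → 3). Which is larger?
10 → 2

Calculate the energy for each transition:

Transition 10 → 2:
ΔE₁ = |E_2 - E_10| = |-13.6057/2² - (-13.6057/10²)|
ΔE₁ = |-3.40142500 - (-0.13605700)| = 3.26537 eV

Transition 7 → 3:
ΔE₂ = |E_3 - E_7| = |-13.6057/3² - (-13.6057/7²)|
ΔE₂ = |-1.51174444 - (-0.27766735)| = 1.23408 eV

Since 3.26537 eV > 1.23408 eV, the transition 10 → 2 emits the more energetic photon.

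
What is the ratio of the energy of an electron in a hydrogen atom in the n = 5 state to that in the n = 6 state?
1.440

Using E_n = -13.6057 Z² / n² eV with Z = 1:

E_5 = -13.6057 / 5² = -13.6057 / 25 = -0.544228000 eV
E_6 = -13.6057 / 6² = -13.6057 / 36 = -0.377936111 eV

The ratio is:
E_5/E_6 = (-0.544228000) / (-0.377936111)
E_5/E_6 = (-13.6057/25) / (-13.6057/36)
E_5/E_6 = 36/25
E_5/E_6 = 1.440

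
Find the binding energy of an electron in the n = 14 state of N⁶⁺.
3.401 eV

The ionization energy is the energy needed to remove the electron completely (n → ∞).

For a hydrogen-like ion with Z = 7, E_n = -13.6057 Z² / n² eV.

At n = 14: E_14 = -13.6057 × 7² / 14² = -3.401425 eV
At n = ∞: E_∞ = 0 eV

Ionization energy = E_∞ - E_14 = 0 - (-3.401425) = 3.401425 eV
Ionization energy ≈ 3.401 eV

This is also called the binding energy of the electron in state n = 14.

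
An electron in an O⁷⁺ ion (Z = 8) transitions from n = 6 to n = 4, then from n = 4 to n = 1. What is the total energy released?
846.58 eV

The energy levels of O⁷⁺ are E_n = -13.6057 × 8² / n² eV.

First transition (6 → 4):
ΔE₁ = |E_4 - E_6|
ΔE₁ = |-54.42280000 - (-24.18791111)| = 30.23489 eV

Second transition (4 → 1):
ΔE₂ = |E_1 - E_4|
ΔE₂ = |-870.76480000 - (-54.42280000)| = 816.34200 eV

Total energy released:
E_total = ΔE₁ + ΔE₂ = 30.23489 + 816.34200 = 846.58 eV

Note: This equals the direct transition 6 → 1: 846.58 eV ✓
Energy is conserved regardless of the path taken.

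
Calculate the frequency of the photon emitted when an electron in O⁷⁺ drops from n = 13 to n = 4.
1.191e+16 Hz

First, find the transition energy:
E_13 = -13.6057 × 8² / 13² = -5.15245444 eV
E_4 = -13.6057 × 8² / 4² = -54.42280000 eV
|ΔE| = |E_4 - E_13| = 49.27034556 eV

Convert to Joules: E = 49.27034556 eV × (1.602177 × 10⁻¹⁹ J/eV) = 7.89398e-18 J

Using E = hf:
f = E/h = 7.89398e-18 J / (6.62607 × 10⁻³⁴ J·s)
f = 1.191e+16 Hz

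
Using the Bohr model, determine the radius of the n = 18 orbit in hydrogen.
17.145342 nm (or 171.453416 Å)

The Bohr radius formula is:
r_n = n² a₀ / Z

where a₀ = 0.052917721 nm is the Bohr radius.

For H (Z = 1) at n = 18:
r_18 = 18² × 0.052917721 nm / 1
r_18 = 324 × 0.052917721 nm / 1
r_18 = 17.1453416 nm / 1
r_18 = 17.145342 nm

The electron orbits at approximately 17.145342 nm from the nucleus.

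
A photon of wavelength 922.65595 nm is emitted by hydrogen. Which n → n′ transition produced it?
n = 9 → n = 3

First, find the photon energy from the wavelength (hc = 1239.84 eV·nm):
E = hc/λ = 1239.84 eV·nm / 922.65595 nm = 1.3437728 eV

The energy levels of hydrogen satisfy E_n = -13.6057 / n² eV, so an emission n_i → n_f releases
ΔE = 13.6057 × (1/n_f² − 1/n_i²) eV.

Setting ΔE equal to the photon energy:
1/n_f² − 1/n_i² = 1.3437728 / 13.6057 = 0.098765429

Since 1/n_i² must be positive, we need 1/n_f² > 0.098765429, i.e. n_f ≤ 3. For each allowed n_f, solve n_i = (1/n_f² − 0.098765429)^(−1/2) and check whether it is a whole number:
  n_f = 1: 1/n_i² = 1.000000000 − 0.098765429 = 0.901234571 → n_i = 1.053  (not an integer) ✗
  n_f = 2: 1/n_i² = 0.250000000 − 0.098765429 = 0.151234571 → n_i = 2.571  (not an integer) ✗
  n_f = 3: 1/n_i² = 0.111111111 − 0.098765429 = 0.012345682 → n_i = 9.000  → integer, n_i = 9 ✓

Only n_f = 3 gives an integer upper level, n_i = 9.

The transition is from n = 9 to n = 3 (emission).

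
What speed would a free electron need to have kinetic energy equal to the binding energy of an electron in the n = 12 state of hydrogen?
1.8231e+05 m/s (or 0.0608% of c)

The binding energy at n = 12 for hydrogen is:
E_12 = -13.6057/12² = -0.094484028 eV
|E_12| = 0.094484028 eV

Convert to Joules:
KE = 0.094484028 eV × (1.602177 × 10⁻¹⁹ J/eV) = 1.513801e-20 J

Using KE = ½mv²:
v = √(2·KE/m_e)
v = √(2 × 1.513801e-20 J / 9.10938 × 10⁻³¹ kg)
v = 1.8231e+05 m/s

This is approximately 0.0608% the speed of light.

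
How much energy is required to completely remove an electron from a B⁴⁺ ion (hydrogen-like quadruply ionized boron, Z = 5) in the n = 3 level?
37.79 eV

The ionization energy is the energy needed to remove the electron completely (n → ∞).

For a hydrogen-like ion with Z = 5, E_n = -13.6057 Z² / n² eV.

At n = 3: E_3 = -13.6057 × 5² / 3² = -37.79361 eV
At n = ∞: E_∞ = 0 eV

Ionization energy = E_∞ - E_3 = 0 - (-37.79361) = 37.79361 eV
Ionization energy ≈ 37.79 eV

This is also called the binding energy of the electron in state n = 3.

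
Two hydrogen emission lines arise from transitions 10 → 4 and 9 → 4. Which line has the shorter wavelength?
10 → 4

Calculate the energy for each transition:

Transition 10 → 4:
ΔE₁ = |E_4 - E_10| = |-13.6057/4² - (-13.6057/10²)|
ΔE₁ = |-0.8503562500 - (-0.1360570000)| = 0.7142993 eV

Transition 9 → 4:
ΔE₂ = |E_4 - E_9| = |-13.6057/4² - (-13.6057/9²)|
ΔE₂ = |-0.8503562500 - (-0.1679716049)| = 0.6823846 eV

Since 0.7142993 eV > 0.6823846 eV, the transition 10 → 4 emits the more energetic photon.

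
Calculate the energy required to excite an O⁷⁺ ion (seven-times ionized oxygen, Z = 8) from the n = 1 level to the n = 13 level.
865.61235 eV

The energy levels of a hydrogen-like atom are E_n = -13.6057 Z² eV / n².

Energy at n = 1: E_1 = -13.6057 × 8² / 1² = -870.76480000 eV
Energy at n = 13: E_13 = -13.6057 × 8² / 13² = -5.15245444 eV

The excitation energy is the difference:
ΔE = E_13 - E_1
ΔE = -5.15245444 - (-870.76480000)
ΔE = 865.61235 eV

Since this is positive, energy must be absorbed (photon absorption).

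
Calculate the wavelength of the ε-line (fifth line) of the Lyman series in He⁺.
23.43253 nm

The lines of a series are numbered from the longest wavelength (smallest ΔE) outward; the fifth line is the transition from n = n_f + 5 to n_f.
The Lyman series has all transitions ending at n_f = 1.

For He⁺ (Z = 2), the fifth line (ε-line) is the jump from n = 6 to n = 1:
E_6 = -13.6057 × 2² / 6² = -1.5117444 eV
E_1 = -13.6057 × 2² / 1² = -54.4228000 eV
ΔE = E_6 - E_1 = 52.9110556 eV

λ = hc/E = 1239.84 eV·nm / 52.9110556 eV
λ = 23.43253 nm

This is the ε-line of the Lyman series in He⁺.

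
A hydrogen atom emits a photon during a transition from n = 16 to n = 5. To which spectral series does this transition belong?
Pfund series

The spectral series in hydrogen are named based on the final (lower) energy level:
- Lyman series: n_final = 1 (ultraviolet)
- Balmer series: n_final = 2 (visible/near-UV)
- Paschen series: n_final = 3 (infrared)
- Brackett series: n_final = 4 (infrared)
- Pfund series: n_final = 5 (far infrared)

Since this transition ends at n = 5, it belongs to the Pfund series.

For reference, this 16 → 5 line has photon energy
ΔE = 13.6057 eV × (1/5² - 1/16²) = 0.49108073 eV,
corresponding to wavelength λ = hc/ΔE = 1239.84 eV·nm / 0.49108073 eV = 2524.72 nm in the far infrared region.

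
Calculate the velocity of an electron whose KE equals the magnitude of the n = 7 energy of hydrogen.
3.125e+05 m/s (or 0.10% of c)

The binding energy at n = 7 for hydrogen is:
E_7 = -13.6057/7² = -0.2776673 eV
|E_7| = 0.2776673 eV

Convert to Joules:
KE = 0.2776673 eV × (1.602177 × 10⁻¹⁹ J/eV) = 4.44872e-20 J

Using KE = ½mv²:
v = √(2·KE/m_e)
v = √(2 × 4.44872e-20 J / 9.10938 × 10⁻³¹ kg)
v = 3.125e+05 m/s

This is approximately 0.10% the speed of light.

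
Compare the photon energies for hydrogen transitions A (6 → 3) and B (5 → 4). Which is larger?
6 → 3

Calculate the energy for each transition:

Transition 6 → 3:
ΔE₁ = |E_3 - E_6| = |-13.6057/3² - (-13.6057/6²)|
ΔE₁ = |-1.51174444 - (-0.37793611)| = 1.13381 eV

Transition 5 → 4:
ΔE₂ = |E_4 - E_5| = |-13.6057/4² - (-13.6057/5²)|
ΔE₂ = |-0.85035625 - (-0.54422800)| = 0.30613 eV

Since 1.13381 eV > 0.30613 eV, the transition 6 → 3 emits the more energetic photon.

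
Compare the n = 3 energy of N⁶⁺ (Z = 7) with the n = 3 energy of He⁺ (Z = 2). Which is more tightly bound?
N⁶⁺ at n = 3 (E = -74.0755 eV)

Using E_n = -13.6057 Z² / n² eV:

N⁶⁺ (Z = 7) at n = 3:
E = -13.6057 × 7² / 3² = -13.6057 × 49 / 9 = -74.0754778 eV

He⁺ (Z = 2) at n = 3:
E = -13.6057 × 2² / 3² = -13.6057 × 4 / 9 = -6.0469778 eV

Since -74.0754778 eV < -6.0469778 eV,
N⁶⁺ at n = 3 is more tightly bound (requires more energy to ionize).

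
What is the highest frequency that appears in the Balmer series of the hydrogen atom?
8.22461e+14 Hz

The series limit corresponds to the transition from n = ∞ to n = 2.
This is the highest energy (shortest wavelength) transition in the Balmer series.

E_∞ = 0 eV
E_2 = -13.6057 / 2² = -3.40142500 eV

Energy at series limit:
ΔE = E_∞ - E_2 = 0 - (-3.40142500) = 3.40142500 eV
E = 3.40142500 eV × (1.602177 × 10⁻¹⁹ J/eV) = 5.4496849e-19 J
f = E/h = 5.4496849e-19 J / (6.62607 × 10⁻³⁴ J·s) = 8.22461e+14 Hz

This energy equals the ionization energy from the n = 2 state of hydrogen.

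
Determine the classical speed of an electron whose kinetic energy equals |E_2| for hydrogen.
1.09e+06 m/s (or 0.3649% of c)

The binding energy at n = 2 for hydrogen is:
E_2 = -13.6057/2² = -3.401425 eV
|E_2| = 3.401425 eV

Convert to Joules:
KE = 3.401425 eV × (1.602177 × 10⁻¹⁹ J/eV) = 5.4497e-19 J

Using KE = ½mv²:
v = √(2·KE/m_e)
v = √(2 × 5.4497e-19 J / 9.10938 × 10⁻³¹ kg)
v = 1.09e+06 m/s

This is approximately 0.3649% the speed of light.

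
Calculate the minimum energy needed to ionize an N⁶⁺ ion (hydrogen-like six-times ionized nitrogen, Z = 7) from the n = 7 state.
13.605700 eV

The ionization energy is the energy needed to remove the electron completely (n → ∞).

For a hydrogen-like ion with Z = 7, E_n = -13.6057 Z² / n² eV.

At n = 7: E_7 = -13.6057 × 7² / 7² = -13.605700000 eV
At n = ∞: E_∞ = 0 eV

Ionization energy = E_∞ - E_7 = 0 - (-13.605700000) = 13.605700000 eV
Ionization energy ≈ 13.605700 eV

This is also called the binding energy of the electron in state n = 7.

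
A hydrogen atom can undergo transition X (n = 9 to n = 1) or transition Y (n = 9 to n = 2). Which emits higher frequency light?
9 → 1

Calculate the energy for each transition:

Transition 9 → 1:
ΔE₁ = |E_1 - E_9| = |-13.6057/1² - (-13.6057/9²)|
ΔE₁ = |-13.605700000 - (-0.167971605)| = 13.437728 eV

Transition 9 → 2:
ΔE₂ = |E_2 - E_9| = |-13.6057/2² - (-13.6057/9²)|
ΔE₂ = |-3.401425000 - (-0.167971605)| = 3.233453 eV

Since 13.437728 eV > 3.233453 eV, the transition 9 → 1 emits the more energetic photon.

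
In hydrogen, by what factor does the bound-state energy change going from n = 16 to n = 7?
5.224

Using E_n = -13.6057 Z² / n² eV with Z = 1:

E_7 = -13.6057 / 7² = -13.6057 / 49 = -0.277667347 eV
E_16 = -13.6057 / 16² = -13.6057 / 256 = -0.053147266 eV

The ratio is:
E_7/E_16 = (-0.277667347) / (-0.053147266)
E_7/E_16 = (-13.6057/49) / (-13.6057/256)
E_7/E_16 = 256/49
E_7/E_16 = 5.224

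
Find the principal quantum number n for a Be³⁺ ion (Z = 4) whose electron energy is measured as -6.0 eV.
n = 6

The exact energy levels follow E_n = -13.6057 Z² / n² eV with Z = 4.

The measured value (-6.0 eV) is reported to only 2 significant figures, so we must test candidate n values and see which one matches to that precision.

Candidate energies:
  n = 4:  E = -13.6057 × 4² / 4² = -13.60570 eV
  n = 5:  E = -13.6057 × 4² / 5² = -8.70765 eV
  n = 6:  E = -13.6057 × 4² / 6² = -6.04698 eV  ← matches
  n = 7:  E = -13.6057 × 4² / 7² = -4.44268 eV
  n = 8:  E = -13.6057 × 4² / 8² = -3.40143 eV

Checking against the measurement of -6.0 eV (2 sig figs), only n = 6 agrees:
E_6 = -6.04698 eV, which rounds to -6.0 eV ✓

Therefore n = 6.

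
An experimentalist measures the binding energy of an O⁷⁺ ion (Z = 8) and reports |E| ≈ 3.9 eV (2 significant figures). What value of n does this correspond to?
n = 15

The exact energy levels follow E_n = -13.6057 Z² / n² eV with Z = 8.

The measured value (-3.9 eV) is reported to only 2 significant figures, so we must test candidate n values and see which one matches to that precision.

Candidate energies:
  n = 13:  E = -13.6057 × 8² / 13² = -5.15245 eV
  n = 14:  E = -13.6057 × 8² / 14² = -4.44268 eV
  n = 15:  E = -13.6057 × 8² / 15² = -3.87007 eV  ← matches
  n = 16:  E = -13.6057 × 8² / 16² = -3.40143 eV
  n = 17:  E = -13.6057 × 8² / 17² = -3.01303 eV

Checking against the measurement of -3.9 eV (2 sig figs), only n = 15 agrees:
E_15 = -3.87007 eV, which rounds to -3.9 eV ✓

Therefore n = 15.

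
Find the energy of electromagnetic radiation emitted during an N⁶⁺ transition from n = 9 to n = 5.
18.436563 eV

The energy levels are E_n = -13.6057 Z² eV / n².

Energy at n = 9: E_9 = -13.6057 × 7² / 9² = -8.230608642 eV
Energy at n = 5: E_5 = -13.6057 × 7² / 5² = -26.667172000 eV

For emission (electron falling to lower state), the photon energy is:
E_photon = E_9 - E_5 = |-8.230608642 - (-26.667172000)|
E_photon = 18.436563 eV

This energy is carried away by the emitted photon.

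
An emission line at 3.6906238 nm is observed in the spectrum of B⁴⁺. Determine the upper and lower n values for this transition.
n = 9 → n = 1

First, find the photon energy from the wavelength (hc = 1239.84 eV·nm):
E = hc/λ = 1239.84 eV·nm / 3.6906238 nm = 335.94321 eV

The energy levels of B⁴⁺ satisfy E_n = -13.6057 × 5² / n² eV, so an emission n_i → n_f releases
ΔE = 13.6057 × 5² × (1/n_f² − 1/n_i²) eV.

Setting ΔE equal to the photon energy:
1/n_f² − 1/n_i² = 335.94321 / (13.6057 × 5²) = 0.98765432

Since 1/n_i² must be positive, we need 1/n_f² > 0.98765432, i.e. n_f ≤ 1. For each allowed n_f, solve n_i = (1/n_f² − 0.98765432)^(−1/2) and check whether it is a whole number:
  n_f = 1: 1/n_i² = 1.00000000 − 0.98765432 = 0.01234568 → n_i = 9.000  → integer, n_i = 9 ✓

Only n_f = 1 gives an integer upper level, n_i = 9.

The transition is from n = 9 to n = 1 (emission).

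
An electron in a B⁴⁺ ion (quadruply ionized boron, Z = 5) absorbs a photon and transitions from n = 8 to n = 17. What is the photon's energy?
4.1378 eV

The energy levels of a hydrogen-like atom are E_n = -13.6057 Z² eV / n².

Energy at n = 8: E_8 = -13.6057 × 5² / 8² = -5.3147266 eV
Energy at n = 17: E_17 = -13.6057 × 5² / 17² = -1.1769637 eV

The excitation energy is the difference:
ΔE = E_17 - E_8
ΔE = -1.1769637 - (-5.3147266)
ΔE = 4.1378 eV

Since this is positive, energy must be absorbed (photon absorption).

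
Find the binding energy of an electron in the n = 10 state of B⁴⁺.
3.401 eV

The ionization energy is the energy needed to remove the electron completely (n → ∞).

For a hydrogen-like ion with Z = 5, E_n = -13.6057 Z² / n² eV.

At n = 10: E_10 = -13.6057 × 5² / 10² = -3.401425 eV
At n = ∞: E_∞ = 0 eV

Ionization energy = E_∞ - E_10 = 0 - (-3.401425) = 3.401425 eV
Ionization energy ≈ 3.401 eV

This is also called the binding energy of the electron in state n = 10.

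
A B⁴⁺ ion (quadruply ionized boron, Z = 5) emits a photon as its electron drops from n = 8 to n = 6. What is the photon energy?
4.13 eV

The energy levels are E_n = -13.6057 Z² eV / n².

Energy at n = 8: E_8 = -13.6057 × 5² / 8² = -5.31473 eV
Energy at n = 6: E_6 = -13.6057 × 5² / 6² = -9.44840 eV

For emission (electron falling to lower state), the photon energy is:
E_photon = E_8 - E_6 = |-5.31473 - (-9.44840)|
E_photon = 4.13 eV

This energy is carried away by the emitted photon.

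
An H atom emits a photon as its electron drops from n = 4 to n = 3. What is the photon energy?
0.661 eV

The energy levels are E_n = -13.6057 eV / n².

Energy at n = 4: E_4 = -13.6057 / 4² = -0.850356 eV
Energy at n = 3: E_3 = -13.6057 / 3² = -1.511744 eV

For emission (electron falling to lower state), the photon energy is:
E_photon = E_4 - E_3 = |-0.850356 - (-1.511744)|
E_photon = 0.661 eV

This energy is carried away by the emitted photon.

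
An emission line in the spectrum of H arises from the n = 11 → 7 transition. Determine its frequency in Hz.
3.99509e+13 Hz

First, find the transition energy:
E_11 = -13.6057 / 11² = -0.112443802 eV
E_7 = -13.6057 / 7² = -0.277667347 eV
|ΔE| = |E_7 - E_11| = 0.165223545 eV

Convert to Joules: E = 0.165223545 eV × (1.602177 × 10⁻¹⁹ J/eV) = 2.6471736e-20 J

Using E = hf:
f = E/h = 2.6471736e-20 J / (6.62607 × 10⁻³⁴ J·s)
f = 3.99509e+13 Hz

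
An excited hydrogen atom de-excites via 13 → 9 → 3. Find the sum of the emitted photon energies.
1.4312 eV

The energy levels of hydrogen are E_n = -13.6057 / n² eV.

First transition (13 → 9):
ΔE₁ = |E_9 - E_13|
ΔE₁ = |-0.1679716049 - (-0.0805071006)| = 0.0874645 eV

Second transition (9 → 3):
ΔE₂ = |E_3 - E_9|
ΔE₂ = |-1.5117444444 - (-0.1679716049)| = 1.3437728 eV

Total energy released:
E_total = ΔE₁ + ΔE₂ = 0.0874645 + 1.3437728 = 1.4312 eV

Note: This equals the direct transition 13 → 3: 1.4312 eV ✓
Energy is conserved regardless of the path taken.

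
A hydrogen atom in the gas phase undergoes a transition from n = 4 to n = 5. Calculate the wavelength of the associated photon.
4050.06725 nm

First, find the transition energy using E_n = -13.6057 / n² eV:
E_4 = -13.6057 / 4² = -0.85035625000 eV
E_5 = -13.6057 / 5² = -0.54422800000 eV

Photon energy: |ΔE| = |E_5 - E_4| = 0.30612825000 eV

Convert to wavelength using E = hc/λ with hc = 1239.84 eV·nm:
λ = hc/E = 1239.84 eV·nm / 0.30612825000 eV
λ = 4050.06725 nm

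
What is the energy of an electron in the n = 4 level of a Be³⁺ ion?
-13.61 eV

For hydrogen-like ions, the energy levels scale with Z²:
E_n = -13.6057 Z² / n² eV

For Be³⁺ (Z = 4) at n = 4:
E_4 = -13.6057 × 4² / 4²
E_4 = -13.6057 × 16 / 16
E_4 = -217.6912 / 16
E_4 = -13.61 eV

The energy is 16 times more negative than hydrogen at the same n due to the stronger nuclear charge.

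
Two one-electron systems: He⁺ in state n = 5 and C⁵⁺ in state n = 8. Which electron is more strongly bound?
C⁵⁺ at n = 8 (E = -7.653206 eV)

Using E_n = -13.6057 Z² / n² eV:

He⁺ (Z = 2) at n = 5:
E = -13.6057 × 2² / 5² = -13.6057 × 4 / 25 = -2.176912000 eV

C⁵⁺ (Z = 6) at n = 8:
E = -13.6057 × 6² / 8² = -13.6057 × 36 / 64 = -7.653206250 eV

Since -7.653206250 eV < -2.176912000 eV,
C⁵⁺ at n = 8 is more tightly bound (requires more energy to ionize).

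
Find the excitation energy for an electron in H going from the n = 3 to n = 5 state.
0.9675 eV

The energy levels of a hydrogen-like atom are E_n = -13.6057 eV / n².

Energy at n = 3: E_3 = -13.6057 / 3² = -1.5117444 eV
Energy at n = 5: E_5 = -13.6057 / 5² = -0.5442280 eV

The excitation energy is the difference:
ΔE = E_5 - E_3
ΔE = -0.5442280 - (-1.5117444)
ΔE = 0.9675 eV

Since this is positive, energy must be absorbed (photon absorption).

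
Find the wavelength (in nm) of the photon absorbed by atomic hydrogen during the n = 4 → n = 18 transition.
1533.76573 nm

First, find the transition energy using E_n = -13.6057 / n² eV:
E_4 = -13.6057 / 4² = -0.85035625000 eV
E_18 = -13.6057 / 18² = -0.04199290123 eV

Photon energy: |ΔE| = |E_18 - E_4| = 0.80836334877 eV

Convert to wavelength using E = hc/λ with hc = 1239.84 eV·nm:
λ = hc/E = 1239.84 eV·nm / 0.80836334877 eV
λ = 1533.76573 nm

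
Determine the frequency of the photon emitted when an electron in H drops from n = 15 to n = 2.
8.08e+14 Hz

First, find the transition energy:
E_15 = -13.6057 / 15² = -0.06047 eV
E_2 = -13.6057 / 2² = -3.40143 eV
|ΔE| = |E_2 - E_15| = 3.34096 eV

Convert to Joules: E = 3.34096 eV × (1.602177 × 10⁻¹⁹ J/eV) = 5.3528e-19 J

Using E = hf:
f = E/h = 5.3528e-19 J / (6.62607 × 10⁻³⁴ J·s)
f = 8.08e+14 Hz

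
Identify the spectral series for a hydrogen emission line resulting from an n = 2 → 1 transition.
Lyman series

The spectral series in hydrogen are named based on the final (lower) energy level:
- Lyman series: n_final = 1 (ultraviolet)
- Balmer series: n_final = 2 (visible/near-UV)
- Paschen series: n_final = 3 (infrared)
- Brackett series: n_final = 4 (infrared)
- Pfund series: n_final = 5 (far infrared)

Since this transition ends at n = 1, it belongs to the Lyman series.

For reference, this 2 → 1 line has photon energy
ΔE = 13.6057 eV × (1/1² - 1/2²) = 10.2042750 eV,
corresponding to wavelength λ = hc/ΔE = 1239.84 eV·nm / 10.2042750 eV = 121.5020 nm in the ultraviolet region.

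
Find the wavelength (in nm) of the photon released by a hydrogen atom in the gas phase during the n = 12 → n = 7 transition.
6768.3019 nm

First, find the transition energy using E_n = -13.6057 / n² eV:
E_12 = -13.6057 / 12² = -0.0944840278 eV
E_7 = -13.6057 / 7² = -0.2776673469 eV

Photon energy: |ΔE| = |E_7 - E_12| = 0.1831833191 eV

Convert to wavelength using E = hc/λ with hc = 1239.84 eV·nm:
λ = hc/E = 1239.84 eV·nm / 0.1831833191 eV
λ = 6768.3019 nm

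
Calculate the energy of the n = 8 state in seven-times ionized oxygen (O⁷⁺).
-13.605700 eV

For hydrogen-like ions, the energy levels scale with Z²:
E_n = -13.6057 Z² / n² eV

For O⁷⁺ (Z = 8) at n = 8:
E_8 = -13.6057 × 8² / 8²
E_8 = -13.6057 × 64 / 64
E_8 = -870.7648 / 64
E_8 = -13.605700 eV

The energy is 64 times more negative than hydrogen at the same n due to the stronger nuclear charge.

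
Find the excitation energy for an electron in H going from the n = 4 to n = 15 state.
0.7899 eV

The energy levels of a hydrogen-like atom are E_n = -13.6057 eV / n².

Energy at n = 4: E_4 = -13.6057 / 4² = -0.8503563 eV
Energy at n = 15: E_15 = -13.6057 / 15² = -0.0604698 eV

The excitation energy is the difference:
ΔE = E_15 - E_4
ΔE = -0.0604698 - (-0.8503563)
ΔE = 0.7899 eV

Since this is positive, energy must be absorbed (photon absorption).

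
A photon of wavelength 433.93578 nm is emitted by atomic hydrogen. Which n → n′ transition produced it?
n = 5 → n = 2

First, find the photon energy from the wavelength (hc = 1239.84 eV·nm):
E = hc/λ = 1239.84 eV·nm / 433.93578 nm = 2.8571970 eV

The energy levels of hydrogen satisfy E_n = -13.6057 / n² eV, so an emission n_i → n_f releases
ΔE = 13.6057 × (1/n_f² − 1/n_i²) eV.

Setting ΔE equal to the photon energy:
1/n_f² − 1/n_i² = 2.8571970 / 13.6057 = 0.21000000

Since 1/n_i² must be positive, we need 1/n_f² > 0.21000000, i.e. n_f ≤ 2. For each allowed n_f, solve n_i = (1/n_f² − 0.21000000)^(−1/2) and check whether it is a whole number:
  n_f = 1: 1/n_i² = 1.00000000 − 0.21000000 = 0.79000000 → n_i = 1.125  (not an integer) ✗
  n_f = 2: 1/n_i² = 0.25000000 − 0.21000000 = 0.04000000 → n_i = 5.000  → integer, n_i = 5 ✓

Only n_f = 2 gives an integer upper level, n_i = 5.

The transition is from n = 5 to n = 2 (emission).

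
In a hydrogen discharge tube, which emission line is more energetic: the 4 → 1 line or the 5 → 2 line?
4 → 1

Calculate the energy for each transition:

Transition 4 → 1:
ΔE₁ = |E_1 - E_4| = |-13.6057/1² - (-13.6057/4²)|
ΔE₁ = |-13.6057000000 - (-0.8503562500)| = 12.7553438 eV

Transition 5 → 2:
ΔE₂ = |E_2 - E_5| = |-13.6057/2² - (-13.6057/5²)|
ΔE₂ = |-3.4014250000 - (-0.5442280000)| = 2.8571970 eV

Since 12.7553438 eV > 2.8571970 eV, the transition 4 → 1 emits the more energetic photon.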